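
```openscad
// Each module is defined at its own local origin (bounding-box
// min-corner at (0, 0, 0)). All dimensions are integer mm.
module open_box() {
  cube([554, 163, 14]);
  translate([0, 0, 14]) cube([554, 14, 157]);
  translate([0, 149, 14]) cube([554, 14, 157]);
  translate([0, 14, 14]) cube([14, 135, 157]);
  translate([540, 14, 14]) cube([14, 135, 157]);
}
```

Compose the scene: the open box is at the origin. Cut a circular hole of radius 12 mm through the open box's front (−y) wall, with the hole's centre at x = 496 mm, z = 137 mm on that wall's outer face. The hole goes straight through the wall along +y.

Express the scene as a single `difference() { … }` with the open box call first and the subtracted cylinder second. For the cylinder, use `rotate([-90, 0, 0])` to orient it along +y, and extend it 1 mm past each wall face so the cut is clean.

difference() {
  open_box();
  translate([496, -1, 137]) rotate([-90, 0, 0]) cylinder(h = 16, r = 12);
}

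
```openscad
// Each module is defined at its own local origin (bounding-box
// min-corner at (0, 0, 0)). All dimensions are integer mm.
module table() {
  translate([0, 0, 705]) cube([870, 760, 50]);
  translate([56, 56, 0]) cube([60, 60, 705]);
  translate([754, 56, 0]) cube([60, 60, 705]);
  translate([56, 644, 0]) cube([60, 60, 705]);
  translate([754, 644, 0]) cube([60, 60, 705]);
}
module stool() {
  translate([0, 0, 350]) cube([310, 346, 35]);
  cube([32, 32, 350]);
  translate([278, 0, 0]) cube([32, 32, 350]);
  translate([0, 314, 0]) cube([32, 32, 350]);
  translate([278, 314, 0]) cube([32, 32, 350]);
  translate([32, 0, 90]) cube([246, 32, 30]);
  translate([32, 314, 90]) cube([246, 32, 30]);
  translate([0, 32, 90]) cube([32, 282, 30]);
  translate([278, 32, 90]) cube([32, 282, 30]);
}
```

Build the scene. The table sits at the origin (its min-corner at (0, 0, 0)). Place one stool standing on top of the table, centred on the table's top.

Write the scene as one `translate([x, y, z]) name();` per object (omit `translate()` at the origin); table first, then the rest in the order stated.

table();
translate([280, 207, 755]) stool();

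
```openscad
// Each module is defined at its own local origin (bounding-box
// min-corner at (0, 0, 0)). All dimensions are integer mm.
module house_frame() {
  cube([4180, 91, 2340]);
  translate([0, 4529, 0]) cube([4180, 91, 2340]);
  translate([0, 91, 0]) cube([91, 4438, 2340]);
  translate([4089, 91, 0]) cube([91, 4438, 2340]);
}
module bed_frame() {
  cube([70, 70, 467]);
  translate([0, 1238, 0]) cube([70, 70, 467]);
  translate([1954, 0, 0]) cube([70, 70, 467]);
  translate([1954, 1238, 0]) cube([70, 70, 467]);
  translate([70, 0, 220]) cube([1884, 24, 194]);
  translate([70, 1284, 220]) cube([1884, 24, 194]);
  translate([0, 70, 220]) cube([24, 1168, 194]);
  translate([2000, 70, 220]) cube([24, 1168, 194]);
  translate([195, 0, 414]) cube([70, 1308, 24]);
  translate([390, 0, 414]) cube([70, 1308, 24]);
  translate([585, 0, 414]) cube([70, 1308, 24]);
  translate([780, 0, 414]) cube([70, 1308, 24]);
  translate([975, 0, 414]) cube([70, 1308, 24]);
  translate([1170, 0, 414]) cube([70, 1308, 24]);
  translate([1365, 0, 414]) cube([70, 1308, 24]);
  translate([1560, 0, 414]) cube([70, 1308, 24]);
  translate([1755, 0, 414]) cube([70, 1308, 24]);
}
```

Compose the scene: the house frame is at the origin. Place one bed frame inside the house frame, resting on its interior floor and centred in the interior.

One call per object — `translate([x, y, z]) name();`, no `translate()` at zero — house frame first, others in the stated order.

house_frame();
translate([1078, 1656, 0]) bed_frame();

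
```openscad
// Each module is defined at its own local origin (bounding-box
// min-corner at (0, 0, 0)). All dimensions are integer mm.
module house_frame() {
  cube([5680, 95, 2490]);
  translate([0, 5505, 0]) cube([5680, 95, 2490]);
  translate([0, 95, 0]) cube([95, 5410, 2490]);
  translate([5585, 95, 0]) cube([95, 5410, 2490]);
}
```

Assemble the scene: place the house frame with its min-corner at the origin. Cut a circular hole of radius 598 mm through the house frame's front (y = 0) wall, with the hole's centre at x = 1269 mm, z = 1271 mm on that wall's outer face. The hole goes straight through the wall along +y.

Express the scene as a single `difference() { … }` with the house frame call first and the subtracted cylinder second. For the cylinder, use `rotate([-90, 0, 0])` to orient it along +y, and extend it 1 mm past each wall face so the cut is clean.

difference() {
  house_frame();
  translate([1269, -1, 1271]) rotate([-90, 0, 0]) cylinder(h = 97, r = 598);
}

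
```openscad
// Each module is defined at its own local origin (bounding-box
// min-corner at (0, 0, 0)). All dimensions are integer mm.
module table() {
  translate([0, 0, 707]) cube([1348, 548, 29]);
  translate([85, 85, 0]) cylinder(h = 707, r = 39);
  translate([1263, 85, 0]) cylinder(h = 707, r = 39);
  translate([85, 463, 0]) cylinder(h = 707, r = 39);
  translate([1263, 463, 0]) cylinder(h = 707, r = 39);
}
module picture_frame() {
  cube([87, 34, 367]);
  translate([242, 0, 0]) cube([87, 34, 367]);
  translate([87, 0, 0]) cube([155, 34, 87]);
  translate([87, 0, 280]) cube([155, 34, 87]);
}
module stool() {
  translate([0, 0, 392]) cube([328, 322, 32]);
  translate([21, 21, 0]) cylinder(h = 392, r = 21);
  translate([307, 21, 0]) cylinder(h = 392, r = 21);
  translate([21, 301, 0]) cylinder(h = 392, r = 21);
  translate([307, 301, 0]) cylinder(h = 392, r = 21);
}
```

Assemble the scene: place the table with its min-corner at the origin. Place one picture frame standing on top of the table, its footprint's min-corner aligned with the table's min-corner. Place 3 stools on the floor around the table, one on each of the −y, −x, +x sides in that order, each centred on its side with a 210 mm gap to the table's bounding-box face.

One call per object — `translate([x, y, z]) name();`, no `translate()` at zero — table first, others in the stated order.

table();
translate([0, 0, 736]) picture_frame();
translate([510, -532, 0]) stool();
translate([-538, 113, 0]) stool();
translate([1558, 113, 0]) stool();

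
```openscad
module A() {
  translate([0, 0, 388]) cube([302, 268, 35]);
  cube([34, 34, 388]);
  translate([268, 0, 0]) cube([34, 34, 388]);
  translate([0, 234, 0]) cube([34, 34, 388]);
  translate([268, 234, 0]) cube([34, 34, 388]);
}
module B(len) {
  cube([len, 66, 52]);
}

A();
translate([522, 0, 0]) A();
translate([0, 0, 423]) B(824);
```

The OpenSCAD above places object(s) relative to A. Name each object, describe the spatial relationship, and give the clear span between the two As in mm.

A is a stool. B is a beam. A beam spans the tops of two stools. The clear span between the two stools is 220 mm.

Second stool starts at x = 522; first ends at x = 302; clear span = 522 − 302 = 220 mm.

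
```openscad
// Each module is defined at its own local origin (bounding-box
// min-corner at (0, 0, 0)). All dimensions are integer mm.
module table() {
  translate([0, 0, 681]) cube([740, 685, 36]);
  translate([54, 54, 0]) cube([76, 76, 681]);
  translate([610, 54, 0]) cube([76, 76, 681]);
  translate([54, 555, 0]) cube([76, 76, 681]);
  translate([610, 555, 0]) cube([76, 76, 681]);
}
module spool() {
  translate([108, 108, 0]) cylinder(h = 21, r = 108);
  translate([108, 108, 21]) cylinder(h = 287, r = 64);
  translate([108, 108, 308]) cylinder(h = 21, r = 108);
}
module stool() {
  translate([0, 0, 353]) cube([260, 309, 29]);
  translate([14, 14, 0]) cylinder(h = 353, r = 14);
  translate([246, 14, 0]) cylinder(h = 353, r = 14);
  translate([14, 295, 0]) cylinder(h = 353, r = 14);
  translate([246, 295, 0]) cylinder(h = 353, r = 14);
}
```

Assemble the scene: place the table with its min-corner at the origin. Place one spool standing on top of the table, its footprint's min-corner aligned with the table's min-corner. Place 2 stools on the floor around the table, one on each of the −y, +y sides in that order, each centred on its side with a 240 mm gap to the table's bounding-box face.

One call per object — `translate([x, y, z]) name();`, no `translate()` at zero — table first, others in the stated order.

table();
translate([0, 0, 717]) spool();
translate([240, -549, 0]) stool();
translate([240, 925, 0]) stool();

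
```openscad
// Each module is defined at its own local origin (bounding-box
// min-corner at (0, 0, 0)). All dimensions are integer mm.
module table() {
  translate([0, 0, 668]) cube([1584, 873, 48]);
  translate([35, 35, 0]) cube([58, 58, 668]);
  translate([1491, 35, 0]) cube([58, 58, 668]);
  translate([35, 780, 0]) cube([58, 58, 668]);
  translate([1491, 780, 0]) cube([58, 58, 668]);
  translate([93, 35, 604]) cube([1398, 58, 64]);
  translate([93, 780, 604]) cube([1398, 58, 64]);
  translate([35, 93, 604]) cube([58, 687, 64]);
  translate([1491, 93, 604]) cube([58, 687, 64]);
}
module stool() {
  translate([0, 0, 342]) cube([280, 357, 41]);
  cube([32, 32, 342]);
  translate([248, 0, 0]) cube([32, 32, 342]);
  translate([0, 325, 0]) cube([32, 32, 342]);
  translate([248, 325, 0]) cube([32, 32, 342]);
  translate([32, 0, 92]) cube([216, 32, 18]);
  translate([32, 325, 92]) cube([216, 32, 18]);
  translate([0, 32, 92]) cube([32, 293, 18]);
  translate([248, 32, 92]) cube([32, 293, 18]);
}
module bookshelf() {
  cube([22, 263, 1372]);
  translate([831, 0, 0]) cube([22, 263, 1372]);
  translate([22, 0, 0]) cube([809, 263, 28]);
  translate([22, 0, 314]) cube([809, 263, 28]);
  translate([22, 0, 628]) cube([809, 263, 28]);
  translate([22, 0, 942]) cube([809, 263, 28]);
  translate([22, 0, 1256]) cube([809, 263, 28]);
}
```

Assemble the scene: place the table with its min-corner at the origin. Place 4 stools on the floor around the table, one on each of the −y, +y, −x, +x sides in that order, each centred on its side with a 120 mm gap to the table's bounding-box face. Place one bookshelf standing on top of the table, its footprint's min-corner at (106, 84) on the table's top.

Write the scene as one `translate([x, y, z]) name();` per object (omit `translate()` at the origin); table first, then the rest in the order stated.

table();
translate([652, -477, 0]) stool();
translate([652, 993, 0]) stool();
translate([-400, 258, 0]) stool();
translate([1704, 258, 0]) stool();
translate([106, 84, 716]) bookshelf();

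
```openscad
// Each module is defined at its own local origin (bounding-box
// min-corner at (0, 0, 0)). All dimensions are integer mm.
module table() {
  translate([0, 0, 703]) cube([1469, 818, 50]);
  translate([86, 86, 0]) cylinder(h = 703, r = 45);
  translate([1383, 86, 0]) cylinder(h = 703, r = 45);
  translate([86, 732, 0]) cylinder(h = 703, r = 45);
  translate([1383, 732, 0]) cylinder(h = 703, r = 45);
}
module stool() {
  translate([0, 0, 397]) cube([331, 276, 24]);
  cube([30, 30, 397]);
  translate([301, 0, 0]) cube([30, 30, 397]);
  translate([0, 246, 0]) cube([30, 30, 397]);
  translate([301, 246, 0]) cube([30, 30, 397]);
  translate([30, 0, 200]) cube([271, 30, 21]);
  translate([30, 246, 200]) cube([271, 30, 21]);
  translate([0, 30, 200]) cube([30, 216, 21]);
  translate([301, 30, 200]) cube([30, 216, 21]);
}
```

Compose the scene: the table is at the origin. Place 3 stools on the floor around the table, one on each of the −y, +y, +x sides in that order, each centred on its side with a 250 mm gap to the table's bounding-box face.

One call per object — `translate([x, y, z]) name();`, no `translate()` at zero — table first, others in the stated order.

table();
translate([569, -526, 0]) stool();
translate([569, 1068, 0]) stool();
translate([1719, 271, 0]) stool();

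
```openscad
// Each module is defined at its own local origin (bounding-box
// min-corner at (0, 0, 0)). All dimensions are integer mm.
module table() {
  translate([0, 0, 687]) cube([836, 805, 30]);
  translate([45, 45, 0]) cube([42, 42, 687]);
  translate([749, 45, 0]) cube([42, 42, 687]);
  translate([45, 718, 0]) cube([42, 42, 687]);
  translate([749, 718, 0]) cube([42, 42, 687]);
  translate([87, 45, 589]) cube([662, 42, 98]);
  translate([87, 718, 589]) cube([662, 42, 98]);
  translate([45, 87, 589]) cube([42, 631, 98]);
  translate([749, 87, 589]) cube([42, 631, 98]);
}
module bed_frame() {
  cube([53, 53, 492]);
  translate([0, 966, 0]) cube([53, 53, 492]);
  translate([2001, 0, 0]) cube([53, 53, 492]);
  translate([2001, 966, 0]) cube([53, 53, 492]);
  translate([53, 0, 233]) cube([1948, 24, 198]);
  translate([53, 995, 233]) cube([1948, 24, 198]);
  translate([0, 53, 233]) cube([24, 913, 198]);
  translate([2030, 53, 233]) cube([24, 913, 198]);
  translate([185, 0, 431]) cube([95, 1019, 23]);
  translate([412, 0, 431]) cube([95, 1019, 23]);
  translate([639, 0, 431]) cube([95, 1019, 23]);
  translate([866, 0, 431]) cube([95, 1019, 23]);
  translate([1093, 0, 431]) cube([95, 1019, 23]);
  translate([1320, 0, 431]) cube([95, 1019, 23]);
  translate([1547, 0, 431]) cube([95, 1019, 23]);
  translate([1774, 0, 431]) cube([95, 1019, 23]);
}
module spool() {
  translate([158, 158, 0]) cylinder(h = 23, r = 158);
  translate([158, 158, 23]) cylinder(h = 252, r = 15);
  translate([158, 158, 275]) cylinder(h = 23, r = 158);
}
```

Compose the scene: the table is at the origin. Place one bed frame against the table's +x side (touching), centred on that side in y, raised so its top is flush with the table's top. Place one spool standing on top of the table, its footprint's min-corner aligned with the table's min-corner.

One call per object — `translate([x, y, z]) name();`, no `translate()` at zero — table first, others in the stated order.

table();
translate([836, -107, 225]) bed_frame();
translate([0, 0, 717]) spool();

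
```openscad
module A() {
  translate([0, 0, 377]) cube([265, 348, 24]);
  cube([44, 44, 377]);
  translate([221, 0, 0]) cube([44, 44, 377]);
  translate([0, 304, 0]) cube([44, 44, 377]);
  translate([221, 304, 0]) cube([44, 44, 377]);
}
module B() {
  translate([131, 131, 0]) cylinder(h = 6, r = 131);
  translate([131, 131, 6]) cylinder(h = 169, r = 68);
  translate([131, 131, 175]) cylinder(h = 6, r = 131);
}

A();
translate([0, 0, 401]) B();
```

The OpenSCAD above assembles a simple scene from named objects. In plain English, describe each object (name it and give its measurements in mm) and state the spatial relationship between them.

A is a four-legged stool. The seat is a 265×348×24 mm slab whose top surface is at z = 401 mm; four square legs, each 44×44 mm in cross-section, run from the floor (z = 0) to the underside of the seat, each flush with a corner of the seat.

B is a spool: two coaxial disc flanges of radius 131 mm and thickness 6 mm, joined by a core cylinder of radius 68 mm and height 169 mm. The lower flange rests on z = 0 and the three cylinders share a vertical axis.

The spool is on top of the stool.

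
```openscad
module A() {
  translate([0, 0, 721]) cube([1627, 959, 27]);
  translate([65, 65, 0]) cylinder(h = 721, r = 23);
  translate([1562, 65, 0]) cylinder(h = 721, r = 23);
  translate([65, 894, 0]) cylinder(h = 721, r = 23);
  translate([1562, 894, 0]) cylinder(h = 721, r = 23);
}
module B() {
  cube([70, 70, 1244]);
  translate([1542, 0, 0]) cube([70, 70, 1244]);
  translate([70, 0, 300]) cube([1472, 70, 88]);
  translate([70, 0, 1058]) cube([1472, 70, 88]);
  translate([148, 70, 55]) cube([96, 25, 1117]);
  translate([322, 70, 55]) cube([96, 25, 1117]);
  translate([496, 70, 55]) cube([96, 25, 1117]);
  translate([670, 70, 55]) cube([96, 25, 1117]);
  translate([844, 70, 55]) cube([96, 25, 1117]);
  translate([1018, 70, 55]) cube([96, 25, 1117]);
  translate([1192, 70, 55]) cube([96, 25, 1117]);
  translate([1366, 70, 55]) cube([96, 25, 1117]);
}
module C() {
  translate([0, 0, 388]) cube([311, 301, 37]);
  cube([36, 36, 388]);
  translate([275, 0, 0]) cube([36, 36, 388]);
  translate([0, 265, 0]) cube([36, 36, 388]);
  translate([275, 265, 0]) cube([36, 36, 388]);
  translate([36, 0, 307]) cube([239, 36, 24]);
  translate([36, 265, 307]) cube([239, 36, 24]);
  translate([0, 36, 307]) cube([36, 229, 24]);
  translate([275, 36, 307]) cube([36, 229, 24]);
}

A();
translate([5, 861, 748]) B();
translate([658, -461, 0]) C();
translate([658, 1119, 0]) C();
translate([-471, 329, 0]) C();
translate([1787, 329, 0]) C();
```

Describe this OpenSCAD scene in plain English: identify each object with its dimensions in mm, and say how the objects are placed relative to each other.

A is a table with a 1627×959 mm rectangular top, 27 mm thick, top surface at z = 748 mm, supported by four round legs of 46 mm diameter, each leg's bounding box inset 42 mm from the nearest pair of top edges, running from the floor.

B is a fence section. Two 70×70 mm posts, 1244 mm tall, stand on the floor with a clear span of 1472 mm between their inner faces. Two horizontal rails of 70×88 mm section span the gap between the posts with their undersides at z = 300 mm and z = 1058 mm, flush with the posts' −y face. 8 pickets, each 96 mm wide, 25 mm thick and 1117 mm tall, are fixed to the +y face of the rails with their bottoms at z = 55 mm, evenly spaced across the span with equal gaps (rounded down to the nearest mm) at the −x end and between each pair — any rounding remainder accumulates at the +x end.

C is a four-legged stool. The seat is 311×301 mm, 37 mm thick, top at z = 425 mm. It stands on four square legs, each 36×36 mm in cross-section, from z = 0 to the seat underside, each flush with a corner of the seat. Four stretchers, 36 mm wide and 24 mm tall, connect adjacent legs with their undersides at z = 307 mm, each running between the inner faces of the legs it joins and aligned with the legs' outer faces on the other axis.

The fence section is on top of the table. Four stools sit around the table at the −y, +y, −x, +x sides.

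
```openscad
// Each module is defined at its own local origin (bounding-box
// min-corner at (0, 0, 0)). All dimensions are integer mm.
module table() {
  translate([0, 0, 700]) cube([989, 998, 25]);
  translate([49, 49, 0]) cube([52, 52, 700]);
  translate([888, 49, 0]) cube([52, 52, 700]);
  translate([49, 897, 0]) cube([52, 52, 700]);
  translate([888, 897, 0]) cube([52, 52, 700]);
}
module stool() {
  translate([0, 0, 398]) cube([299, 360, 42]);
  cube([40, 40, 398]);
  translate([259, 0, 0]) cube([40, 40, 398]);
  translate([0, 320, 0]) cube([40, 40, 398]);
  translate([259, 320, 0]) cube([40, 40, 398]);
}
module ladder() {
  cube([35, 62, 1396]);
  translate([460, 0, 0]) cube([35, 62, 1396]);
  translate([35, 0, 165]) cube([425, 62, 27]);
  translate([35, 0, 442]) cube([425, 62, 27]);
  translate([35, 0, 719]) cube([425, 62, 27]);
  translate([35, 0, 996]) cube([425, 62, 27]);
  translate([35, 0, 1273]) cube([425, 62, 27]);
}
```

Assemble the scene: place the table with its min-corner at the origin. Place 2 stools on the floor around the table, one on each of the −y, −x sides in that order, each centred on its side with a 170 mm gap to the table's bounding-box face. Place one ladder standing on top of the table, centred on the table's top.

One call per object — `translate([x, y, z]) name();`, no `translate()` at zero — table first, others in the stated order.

table();
translate([345, -530, 0]) stool();
translate([-469, 319, 0]) stool();
translate([247, 468, 725]) ladder();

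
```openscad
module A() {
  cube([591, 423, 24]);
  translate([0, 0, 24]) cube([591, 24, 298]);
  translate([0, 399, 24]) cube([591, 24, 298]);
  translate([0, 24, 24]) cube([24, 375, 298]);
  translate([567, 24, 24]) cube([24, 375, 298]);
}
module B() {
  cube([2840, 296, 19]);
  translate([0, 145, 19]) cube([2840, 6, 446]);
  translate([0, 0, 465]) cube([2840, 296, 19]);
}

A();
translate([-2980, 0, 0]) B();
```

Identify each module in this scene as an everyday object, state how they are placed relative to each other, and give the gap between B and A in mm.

The I-beam's nearest face is 140 mm from the open box's −x face.

A is an open box. B is an I-beam. The I-beam is on the floor beside the open box on its −x side. The gap between the I-beam and the open box is 140 mm.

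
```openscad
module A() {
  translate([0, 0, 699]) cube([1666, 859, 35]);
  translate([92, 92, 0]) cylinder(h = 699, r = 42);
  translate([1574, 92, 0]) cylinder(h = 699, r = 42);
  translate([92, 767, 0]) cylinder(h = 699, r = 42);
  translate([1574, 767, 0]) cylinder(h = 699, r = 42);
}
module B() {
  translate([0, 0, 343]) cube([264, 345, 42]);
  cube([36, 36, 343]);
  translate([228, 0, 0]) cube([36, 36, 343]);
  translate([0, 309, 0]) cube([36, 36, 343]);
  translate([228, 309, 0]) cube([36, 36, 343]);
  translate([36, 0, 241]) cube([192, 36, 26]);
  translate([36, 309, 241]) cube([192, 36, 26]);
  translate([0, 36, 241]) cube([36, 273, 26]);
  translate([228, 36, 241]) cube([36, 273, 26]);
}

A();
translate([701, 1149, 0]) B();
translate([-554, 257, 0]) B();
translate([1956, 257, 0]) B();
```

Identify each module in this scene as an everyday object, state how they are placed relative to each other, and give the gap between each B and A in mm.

A is a table. B is a stool. Three stools sit around the table at the +y, −x, +x sides. The gap between each stool and the table is 290 mm.

Each stool's nearest face is 290 mm from the table's bounding box.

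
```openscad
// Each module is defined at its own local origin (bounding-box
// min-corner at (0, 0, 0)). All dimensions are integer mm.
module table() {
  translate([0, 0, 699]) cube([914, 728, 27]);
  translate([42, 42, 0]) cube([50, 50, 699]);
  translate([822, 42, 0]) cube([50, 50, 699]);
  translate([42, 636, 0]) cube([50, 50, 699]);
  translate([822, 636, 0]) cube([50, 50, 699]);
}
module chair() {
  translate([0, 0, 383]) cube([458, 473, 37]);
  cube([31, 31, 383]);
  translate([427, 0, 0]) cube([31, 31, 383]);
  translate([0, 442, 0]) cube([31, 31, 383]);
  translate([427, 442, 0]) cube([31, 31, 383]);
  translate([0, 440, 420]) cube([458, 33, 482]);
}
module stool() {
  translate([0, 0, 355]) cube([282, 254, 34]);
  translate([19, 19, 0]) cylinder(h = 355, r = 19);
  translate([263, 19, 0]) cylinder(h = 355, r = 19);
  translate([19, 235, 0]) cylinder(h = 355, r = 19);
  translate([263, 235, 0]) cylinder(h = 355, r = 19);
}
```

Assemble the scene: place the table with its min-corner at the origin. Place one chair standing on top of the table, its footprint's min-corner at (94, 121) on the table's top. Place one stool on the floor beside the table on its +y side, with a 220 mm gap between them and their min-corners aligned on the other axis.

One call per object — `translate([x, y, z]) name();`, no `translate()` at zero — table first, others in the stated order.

table();
translate([94, 121, 726]) chair();
translate([0, 948, 0]) stool();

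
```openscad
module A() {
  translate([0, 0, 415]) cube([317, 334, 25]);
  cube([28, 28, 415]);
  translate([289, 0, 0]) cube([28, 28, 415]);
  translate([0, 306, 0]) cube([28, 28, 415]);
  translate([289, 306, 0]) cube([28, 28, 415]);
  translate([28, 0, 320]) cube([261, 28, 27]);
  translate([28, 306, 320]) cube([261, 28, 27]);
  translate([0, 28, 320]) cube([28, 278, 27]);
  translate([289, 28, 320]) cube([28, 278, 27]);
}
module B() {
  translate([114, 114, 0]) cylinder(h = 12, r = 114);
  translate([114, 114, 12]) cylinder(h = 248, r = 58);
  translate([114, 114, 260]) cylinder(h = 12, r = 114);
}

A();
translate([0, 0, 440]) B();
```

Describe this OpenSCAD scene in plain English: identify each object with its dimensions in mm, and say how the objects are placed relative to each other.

A is a four-legged stool. The seat is 317×334 mm, 25 mm thick, top at z = 440 mm. It stands on four square legs, each 28×28 mm in cross-section, from z = 0 to the seat underside, each flush with a corner of the seat. Four stretchers, 28 mm wide and 27 mm tall, connect adjacent legs with their undersides at z = 320 mm, each running between the inner faces of the legs it joins and aligned with the legs' outer faces on the other axis.

B is a spool: two coaxial disc flanges of radius 114 mm and thickness 12 mm, joined by a core cylinder of radius 58 mm and height 248 mm. The lower flange rests on z = 0 and the three cylinders share a vertical axis.

The spool is on top of the stool.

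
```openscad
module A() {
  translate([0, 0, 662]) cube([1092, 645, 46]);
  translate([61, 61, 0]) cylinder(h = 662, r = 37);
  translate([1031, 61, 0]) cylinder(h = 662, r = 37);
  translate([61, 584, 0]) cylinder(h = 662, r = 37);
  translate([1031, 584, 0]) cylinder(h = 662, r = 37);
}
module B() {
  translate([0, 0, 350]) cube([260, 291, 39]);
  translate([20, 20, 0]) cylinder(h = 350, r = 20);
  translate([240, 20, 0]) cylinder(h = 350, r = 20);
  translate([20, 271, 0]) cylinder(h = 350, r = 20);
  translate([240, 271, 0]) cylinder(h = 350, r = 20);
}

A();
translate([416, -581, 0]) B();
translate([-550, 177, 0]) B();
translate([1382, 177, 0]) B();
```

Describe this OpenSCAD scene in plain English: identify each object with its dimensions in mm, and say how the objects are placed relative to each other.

A is a rectangular dining table. The top is 1092×645×46 mm with its upper surface at z = 708 mm. It stands on four round legs of 74 mm diameter, each leg's bounding box inset 24 mm from the nearest pair of top edges, running from the floor to the underside of the top.

B is a four-legged stool. The seat is 260×291 mm, 39 mm thick, top at z = 389 mm. It stands on four round legs, each 40 mm in diameter, from z = 0 to the seat underside, each leg's axis is inset half a diameter from the nearest pair of seat edges (so the leg's bounding box is flush with the corner).

Three stools sit around the table at the −y, −x, +x sides.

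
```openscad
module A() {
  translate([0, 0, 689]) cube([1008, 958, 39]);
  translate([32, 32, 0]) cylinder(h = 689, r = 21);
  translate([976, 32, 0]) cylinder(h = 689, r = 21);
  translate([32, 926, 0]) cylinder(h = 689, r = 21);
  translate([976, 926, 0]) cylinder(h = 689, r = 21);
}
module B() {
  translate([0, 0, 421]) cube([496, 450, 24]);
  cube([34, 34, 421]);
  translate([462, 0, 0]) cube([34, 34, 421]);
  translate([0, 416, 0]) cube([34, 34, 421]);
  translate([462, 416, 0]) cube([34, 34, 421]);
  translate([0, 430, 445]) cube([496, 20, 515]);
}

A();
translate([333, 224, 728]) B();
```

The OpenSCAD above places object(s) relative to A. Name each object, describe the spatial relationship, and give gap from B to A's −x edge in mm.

The chair's min-x is at 333; the table's min-x is 0; gap = 333 mm.

A is a table. B is a chair. The chair is on top of the table. The gap from the chair to the table's −x edge is 333 mm.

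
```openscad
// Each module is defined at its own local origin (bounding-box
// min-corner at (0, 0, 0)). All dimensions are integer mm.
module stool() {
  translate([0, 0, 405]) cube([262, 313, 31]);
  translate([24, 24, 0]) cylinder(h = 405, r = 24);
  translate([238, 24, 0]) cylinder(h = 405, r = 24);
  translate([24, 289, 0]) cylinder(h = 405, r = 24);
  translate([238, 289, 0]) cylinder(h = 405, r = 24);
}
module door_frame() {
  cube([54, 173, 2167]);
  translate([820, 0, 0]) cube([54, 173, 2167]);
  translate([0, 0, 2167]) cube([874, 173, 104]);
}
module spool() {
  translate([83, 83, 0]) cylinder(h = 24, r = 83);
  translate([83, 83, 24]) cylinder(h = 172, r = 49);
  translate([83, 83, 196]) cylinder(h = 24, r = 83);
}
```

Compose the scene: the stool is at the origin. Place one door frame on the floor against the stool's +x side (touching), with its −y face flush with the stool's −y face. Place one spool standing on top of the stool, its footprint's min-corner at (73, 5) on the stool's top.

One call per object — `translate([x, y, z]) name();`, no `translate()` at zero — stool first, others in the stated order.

stool();
translate([262, 0, 0]) door_frame();
translate([73, 5, 436]) spool();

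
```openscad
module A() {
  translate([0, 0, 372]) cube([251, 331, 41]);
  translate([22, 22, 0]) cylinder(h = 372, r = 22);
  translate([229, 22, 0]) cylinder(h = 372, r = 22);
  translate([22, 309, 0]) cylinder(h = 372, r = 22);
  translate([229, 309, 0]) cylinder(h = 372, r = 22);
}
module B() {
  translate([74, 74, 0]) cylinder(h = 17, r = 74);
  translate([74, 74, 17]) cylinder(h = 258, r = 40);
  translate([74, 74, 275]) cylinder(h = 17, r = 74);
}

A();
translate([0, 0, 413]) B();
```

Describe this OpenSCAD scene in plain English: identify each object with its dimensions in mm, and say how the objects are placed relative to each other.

A is a simple wooden stool: a rectangular seat 251 mm (x) by 331 mm (y), 41 mm thick, top face at z = 413 mm, on four round legs, each 44 mm in diameter. The legs rest on z = 0, each leg's axis is inset half a diameter from the nearest pair of seat edges (so the leg's bounding box is flush with the corner).

B is a spool: two coaxial disc flanges of radius 74 mm and thickness 17 mm, joined by a core cylinder of radius 40 mm and height 258 mm. The lower flange rests on z = 0 and the three cylinders share a vertical axis.

The spool is on top of the stool.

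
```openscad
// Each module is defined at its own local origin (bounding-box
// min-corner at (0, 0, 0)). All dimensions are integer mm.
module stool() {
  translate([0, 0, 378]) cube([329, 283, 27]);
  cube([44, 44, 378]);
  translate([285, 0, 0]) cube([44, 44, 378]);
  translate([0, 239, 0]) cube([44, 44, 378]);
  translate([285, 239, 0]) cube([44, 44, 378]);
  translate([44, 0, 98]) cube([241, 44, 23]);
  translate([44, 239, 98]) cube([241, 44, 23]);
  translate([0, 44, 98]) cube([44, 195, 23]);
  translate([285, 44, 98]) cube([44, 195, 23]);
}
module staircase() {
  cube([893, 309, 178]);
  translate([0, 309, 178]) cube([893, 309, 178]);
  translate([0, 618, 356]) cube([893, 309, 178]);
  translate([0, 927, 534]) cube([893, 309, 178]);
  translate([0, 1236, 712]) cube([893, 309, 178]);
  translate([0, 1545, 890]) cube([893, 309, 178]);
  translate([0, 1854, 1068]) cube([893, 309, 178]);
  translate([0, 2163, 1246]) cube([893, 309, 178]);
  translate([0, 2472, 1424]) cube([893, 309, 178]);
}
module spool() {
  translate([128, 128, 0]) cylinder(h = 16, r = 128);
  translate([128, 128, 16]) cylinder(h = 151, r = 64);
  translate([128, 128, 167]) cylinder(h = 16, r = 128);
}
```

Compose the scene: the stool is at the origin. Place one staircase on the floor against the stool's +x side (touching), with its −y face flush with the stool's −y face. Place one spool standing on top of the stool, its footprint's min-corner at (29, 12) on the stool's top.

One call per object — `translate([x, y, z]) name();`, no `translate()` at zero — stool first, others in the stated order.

stool();
translate([329, 0, 0]) staircase();
translate([29, 12, 405]) spool();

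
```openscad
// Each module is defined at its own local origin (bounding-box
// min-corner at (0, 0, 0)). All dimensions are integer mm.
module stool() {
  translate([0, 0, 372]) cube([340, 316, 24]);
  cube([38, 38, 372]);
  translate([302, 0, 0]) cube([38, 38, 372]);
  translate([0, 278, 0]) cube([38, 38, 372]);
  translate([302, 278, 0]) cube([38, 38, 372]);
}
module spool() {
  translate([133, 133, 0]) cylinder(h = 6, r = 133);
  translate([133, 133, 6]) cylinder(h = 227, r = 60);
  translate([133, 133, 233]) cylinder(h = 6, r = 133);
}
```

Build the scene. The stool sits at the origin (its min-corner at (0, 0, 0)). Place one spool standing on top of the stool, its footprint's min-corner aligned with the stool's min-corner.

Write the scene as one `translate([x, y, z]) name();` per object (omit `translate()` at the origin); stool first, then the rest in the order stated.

stool();
translate([0, 0, 396]) spool();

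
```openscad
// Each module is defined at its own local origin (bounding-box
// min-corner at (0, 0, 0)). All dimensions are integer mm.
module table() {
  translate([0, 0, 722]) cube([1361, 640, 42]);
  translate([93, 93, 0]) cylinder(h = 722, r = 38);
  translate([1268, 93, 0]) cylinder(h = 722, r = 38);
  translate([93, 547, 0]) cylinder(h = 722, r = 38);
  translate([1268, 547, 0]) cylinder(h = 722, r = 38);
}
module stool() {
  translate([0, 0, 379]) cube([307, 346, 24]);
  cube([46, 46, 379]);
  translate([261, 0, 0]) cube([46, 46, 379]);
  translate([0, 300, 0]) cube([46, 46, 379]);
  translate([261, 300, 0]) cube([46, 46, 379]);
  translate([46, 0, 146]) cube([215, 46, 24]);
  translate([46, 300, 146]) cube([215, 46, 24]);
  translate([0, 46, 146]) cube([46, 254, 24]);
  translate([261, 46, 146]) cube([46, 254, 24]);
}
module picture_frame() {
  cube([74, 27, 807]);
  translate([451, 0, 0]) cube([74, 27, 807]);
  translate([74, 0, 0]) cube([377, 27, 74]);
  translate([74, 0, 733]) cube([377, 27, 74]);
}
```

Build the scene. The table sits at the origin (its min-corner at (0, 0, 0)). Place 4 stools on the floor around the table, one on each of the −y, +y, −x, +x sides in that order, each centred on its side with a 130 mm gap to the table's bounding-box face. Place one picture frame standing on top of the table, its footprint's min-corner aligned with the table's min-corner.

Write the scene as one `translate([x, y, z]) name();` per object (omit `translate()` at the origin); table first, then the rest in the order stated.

table();
translate([527, -476, 0]) stool();
translate([527, 770, 0]) stool();
translate([-437, 147, 0]) stool();
translate([1491, 147, 0]) stool();
translate([0, 0, 764]) picture_frame();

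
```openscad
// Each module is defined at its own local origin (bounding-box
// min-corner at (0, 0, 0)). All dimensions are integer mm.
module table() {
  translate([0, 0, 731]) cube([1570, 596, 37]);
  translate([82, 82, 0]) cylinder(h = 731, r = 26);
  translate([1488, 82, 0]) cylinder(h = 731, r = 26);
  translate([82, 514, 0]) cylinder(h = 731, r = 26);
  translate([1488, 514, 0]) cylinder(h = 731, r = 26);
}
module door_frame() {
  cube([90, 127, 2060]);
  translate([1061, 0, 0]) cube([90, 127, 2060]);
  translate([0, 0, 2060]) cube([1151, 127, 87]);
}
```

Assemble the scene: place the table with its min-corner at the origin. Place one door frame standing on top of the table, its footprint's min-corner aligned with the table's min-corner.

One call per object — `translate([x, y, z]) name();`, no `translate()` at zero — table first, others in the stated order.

table();
translate([0, 0, 768]) door_frame();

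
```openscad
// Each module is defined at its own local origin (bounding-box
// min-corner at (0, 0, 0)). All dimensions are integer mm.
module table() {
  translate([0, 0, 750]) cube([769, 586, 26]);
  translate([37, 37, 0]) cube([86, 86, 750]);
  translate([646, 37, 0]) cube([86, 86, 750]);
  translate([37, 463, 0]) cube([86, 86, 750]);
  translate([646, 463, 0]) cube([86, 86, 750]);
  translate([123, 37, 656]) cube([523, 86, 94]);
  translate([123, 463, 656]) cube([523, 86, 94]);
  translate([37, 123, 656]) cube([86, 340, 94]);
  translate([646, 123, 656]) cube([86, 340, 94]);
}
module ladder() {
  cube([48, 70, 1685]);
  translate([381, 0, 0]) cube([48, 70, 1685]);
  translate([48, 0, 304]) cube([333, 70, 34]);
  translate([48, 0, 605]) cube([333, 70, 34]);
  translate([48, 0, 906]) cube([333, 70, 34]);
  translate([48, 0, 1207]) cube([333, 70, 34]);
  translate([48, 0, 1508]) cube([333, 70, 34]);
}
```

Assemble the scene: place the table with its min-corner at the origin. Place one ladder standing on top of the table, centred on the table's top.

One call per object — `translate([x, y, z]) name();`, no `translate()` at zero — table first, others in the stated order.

table();
translate([170, 258, 776]) ladder();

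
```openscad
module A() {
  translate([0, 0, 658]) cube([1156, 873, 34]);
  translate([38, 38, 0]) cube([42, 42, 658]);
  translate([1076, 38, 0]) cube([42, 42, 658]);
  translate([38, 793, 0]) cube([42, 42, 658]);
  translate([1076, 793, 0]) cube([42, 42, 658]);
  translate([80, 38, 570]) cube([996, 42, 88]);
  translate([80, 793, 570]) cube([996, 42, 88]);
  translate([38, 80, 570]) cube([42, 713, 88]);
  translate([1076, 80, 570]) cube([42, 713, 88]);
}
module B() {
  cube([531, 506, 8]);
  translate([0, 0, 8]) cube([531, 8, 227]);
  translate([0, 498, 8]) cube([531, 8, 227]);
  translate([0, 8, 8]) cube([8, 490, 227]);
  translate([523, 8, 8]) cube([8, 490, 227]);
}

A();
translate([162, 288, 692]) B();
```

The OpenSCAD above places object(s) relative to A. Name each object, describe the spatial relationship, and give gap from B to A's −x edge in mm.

The open box's min-x is at 162; the table's min-x is 0; gap = 162 mm.

A is a table. B is an open box. The open box is on top of the table. The gap from the open box to the table's −x edge is 162 mm.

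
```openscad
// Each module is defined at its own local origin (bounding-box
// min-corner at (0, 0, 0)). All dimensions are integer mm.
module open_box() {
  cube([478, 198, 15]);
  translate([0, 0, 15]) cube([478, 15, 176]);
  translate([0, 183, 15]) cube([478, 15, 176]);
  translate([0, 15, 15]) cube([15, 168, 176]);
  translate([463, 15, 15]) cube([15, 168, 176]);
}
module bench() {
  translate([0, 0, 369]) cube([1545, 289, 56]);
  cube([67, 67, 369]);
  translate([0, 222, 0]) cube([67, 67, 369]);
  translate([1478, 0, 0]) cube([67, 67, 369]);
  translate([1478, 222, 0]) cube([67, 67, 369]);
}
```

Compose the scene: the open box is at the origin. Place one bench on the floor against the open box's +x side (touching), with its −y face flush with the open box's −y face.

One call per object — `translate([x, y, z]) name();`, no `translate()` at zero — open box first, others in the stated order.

open_box();
translate([478, 0, 0]) bench();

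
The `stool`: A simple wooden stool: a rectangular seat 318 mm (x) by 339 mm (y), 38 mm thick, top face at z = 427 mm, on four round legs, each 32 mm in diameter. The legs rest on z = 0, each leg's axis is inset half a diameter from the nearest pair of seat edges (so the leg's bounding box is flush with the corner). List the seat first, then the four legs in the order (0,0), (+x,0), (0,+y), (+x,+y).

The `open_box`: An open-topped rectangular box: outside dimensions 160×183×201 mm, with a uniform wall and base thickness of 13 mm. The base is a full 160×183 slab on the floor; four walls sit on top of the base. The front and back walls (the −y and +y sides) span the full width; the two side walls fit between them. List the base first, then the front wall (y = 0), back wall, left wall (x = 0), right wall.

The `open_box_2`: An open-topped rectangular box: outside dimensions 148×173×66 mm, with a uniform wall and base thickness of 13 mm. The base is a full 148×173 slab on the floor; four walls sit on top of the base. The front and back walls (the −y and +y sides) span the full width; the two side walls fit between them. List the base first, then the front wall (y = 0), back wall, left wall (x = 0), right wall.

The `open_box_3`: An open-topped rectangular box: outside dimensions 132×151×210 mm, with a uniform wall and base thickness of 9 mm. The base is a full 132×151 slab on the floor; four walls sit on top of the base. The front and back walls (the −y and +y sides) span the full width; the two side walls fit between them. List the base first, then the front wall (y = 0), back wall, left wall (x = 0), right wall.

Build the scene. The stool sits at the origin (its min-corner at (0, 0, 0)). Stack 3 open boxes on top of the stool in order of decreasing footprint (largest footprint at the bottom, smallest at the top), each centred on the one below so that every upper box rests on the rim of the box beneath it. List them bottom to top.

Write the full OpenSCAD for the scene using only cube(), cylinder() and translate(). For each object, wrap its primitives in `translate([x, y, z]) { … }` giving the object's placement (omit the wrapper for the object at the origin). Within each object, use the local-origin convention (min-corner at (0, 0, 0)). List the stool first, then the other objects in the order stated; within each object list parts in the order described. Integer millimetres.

translate([0, 0, 389]) cube([318, 339, 38]);
translate([16, 16, 0]) cylinder(h = 389, r = 16);
translate([302, 16, 0]) cylinder(h = 389, r = 16);
translate([16, 323, 0]) cylinder(h = 389, r = 16);
translate([302, 323, 0]) cylinder(h = 389, r = 16);
translate([79, 78, 427]) {
  cube([160, 183, 13]);
  translate([0, 0, 13]) cube([160, 13, 188]);
  translate([0, 170, 13]) cube([160, 13, 188]);
  translate([0, 13, 13]) cube([13, 157, 188]);
  translate([147, 13, 13]) cube([13, 157, 188]);
}
translate([85, 83, 628]) {
  cube([148, 173, 13]);
  translate([0, 0, 13]) cube([148, 13, 53]);
  translate([0, 160, 13]) cube([148, 13, 53]);
  translate([0, 13, 13]) cube([13, 147, 53]);
  translate([135, 13, 13]) cube([13, 147, 53]);
}
translate([93, 94, 694]) {
  cube([132, 151, 9]);
  translate([0, 0, 9]) cube([132, 9, 201]);
  translate([0, 142, 9]) cube([132, 9, 201]);
  translate([0, 9, 9]) cube([9, 133, 201]);
  translate([123, 9, 9]) cube([9, 133, 201]);
}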